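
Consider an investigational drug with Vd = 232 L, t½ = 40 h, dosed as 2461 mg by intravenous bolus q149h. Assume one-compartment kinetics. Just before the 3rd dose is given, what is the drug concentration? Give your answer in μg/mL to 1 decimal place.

f = (1/2)^(τ/t½) = (1/2)^(149/40) ≈ 0.0756.
C₀ = D/Vd = 2461/232 ≈ 10.608 μg/mL.
Before the 3rd dose, 2 doses have been given. Superposition: Cmin = C₀·(f + f²).
≈ 10.608 × (0.0756 + 0.0057) ≈ 10.608 × 0.0813 ≈ 0.862 μg/mL.

0.9 μg/mL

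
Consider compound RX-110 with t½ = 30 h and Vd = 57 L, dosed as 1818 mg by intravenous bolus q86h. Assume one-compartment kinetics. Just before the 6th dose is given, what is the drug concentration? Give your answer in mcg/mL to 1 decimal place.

f = (1/2)^(τ/t½) = (1/2)^(86/30) ≈ 0.1371.
C₀ = D/Vd = 1818/57 ≈ 31.895 mcg/mL.
Before the 6th dose, 5 doses have been given. Superposition: Cmin = C₀·(f + f² + … + f^5).
≈ 31.895 × (0.1371 + 0.0188 + 0.0026 + 0.0004 + 0.0000) ≈ 31.895 × 0.1589 ≈ 5.068 mcg/mL.

5.1 mcg/mL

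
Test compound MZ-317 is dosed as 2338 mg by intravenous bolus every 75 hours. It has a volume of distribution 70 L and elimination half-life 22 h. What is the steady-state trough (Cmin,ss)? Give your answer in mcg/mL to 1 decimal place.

3.5 mcg/mL

τ/t½ = 75/22 ≈ 3.4091, so fraction remaining f = (1/2)^(75/22) ≈ 0.0941.
Each bolus raises the concentration by D/Vd = 2338/70 ≈ 33.400 mcg/mL.
Steady-state trough Cmin,ss = C₀·f/(1−f) ≈ 33.400 × 0.0941/0.9059 ≈ 3.469 mcg/mL.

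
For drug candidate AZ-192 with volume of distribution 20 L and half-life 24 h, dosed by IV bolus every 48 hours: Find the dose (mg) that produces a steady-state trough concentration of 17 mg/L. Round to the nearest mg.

τ/t½ = 48/24 ≈ 2, so f = (1/2)^(48/24) ≈ 0.250000.
Cmin,ss = (D/Vd)·f/(1−f), so D = Cmin,ss·Vd·(1−f)/f.
D = 17 × 20 × (1−f)/f ≈ 17 × 20 × 3.00000 ≈ 1020.00 mg.

1020 mg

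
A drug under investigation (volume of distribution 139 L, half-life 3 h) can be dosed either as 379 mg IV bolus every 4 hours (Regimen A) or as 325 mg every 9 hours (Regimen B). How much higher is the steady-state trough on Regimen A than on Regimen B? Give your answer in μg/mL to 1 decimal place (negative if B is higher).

Regimen A: f = (1/2)^(4/3) ≈ 0.3969; Cmin,ss = (379/139)·f/(1−f) ≈ 1.794 μg/mL.
Regimen B: f = (1/2)^(9/3) ≈ 0.1250; Cmin,ss = (325/139)·f/(1−f) ≈ 0.334 μg/mL.
Difference ≈ 1.794 − 0.334 ≈ 1.460 μg/mL.

1.5 μg/mL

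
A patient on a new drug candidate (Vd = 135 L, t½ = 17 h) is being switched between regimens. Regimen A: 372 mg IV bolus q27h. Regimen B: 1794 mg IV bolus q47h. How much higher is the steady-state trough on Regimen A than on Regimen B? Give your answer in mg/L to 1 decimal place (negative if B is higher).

-0.9 mg/L

Regimen A: f = (1/2)^(27/17) ≈ 0.3326; Cmin,ss = (372/135)·f/(1−f) ≈ 1.373 mg/L.
Regimen B: f = (1/2)^(47/17) ≈ 0.1471; Cmin,ss = (1794/135)·f/(1−f) ≈ 2.292 mg/L.
Difference ≈ 1.373 − 2.292 ≈ -0.919 mg/L.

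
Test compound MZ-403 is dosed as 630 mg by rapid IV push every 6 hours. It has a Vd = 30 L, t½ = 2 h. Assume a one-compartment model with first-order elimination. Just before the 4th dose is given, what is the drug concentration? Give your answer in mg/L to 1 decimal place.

3.0 mg/L

f = (1/2)^(τ/t½) = (1/2)^(6/2) ≈ 0.1250.
C₀ = D/Vd = 630/30 ≈ 21.000 mg/L.
Before the 4th dose, 3 doses have been given. Superposition: Cmin = C₀·(f + f² + … + f^3).
≈ 21.000 × (0.1250 + 0.0156 + 0.0020) ≈ 21.000 × 0.1426 ≈ 2.995 mg/L.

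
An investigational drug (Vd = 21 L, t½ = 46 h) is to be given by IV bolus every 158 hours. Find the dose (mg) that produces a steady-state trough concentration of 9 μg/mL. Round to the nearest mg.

τ/t½ = 158/46 ≈ 3.4348, so f = (1/2)^(158/46) ≈ 0.092476.
Cmin,ss = (D/Vd)·f/(1−f), so D = Cmin,ss·Vd·(1−f)/f.
D = 9 × 21 × (1−f)/f ≈ 9 × 21 × 9.81362 ≈ 1854.77 mg.

1855 mg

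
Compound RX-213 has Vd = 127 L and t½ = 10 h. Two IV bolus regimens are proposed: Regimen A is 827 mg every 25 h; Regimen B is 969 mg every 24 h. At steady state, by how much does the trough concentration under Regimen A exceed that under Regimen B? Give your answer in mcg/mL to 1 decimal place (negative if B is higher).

Regimen A: f = (1/2)^(25/10) ≈ 0.1768; Cmin,ss = (827/127)·f/(1−f) ≈ 1.399 mcg/mL.
Regimen B: f = (1/2)^(24/10) ≈ 0.1895; Cmin,ss = (969/127)·f/(1−f) ≈ 1.784 mcg/mL.
Difference ≈ 1.399 − 1.784 ≈ -0.385 mcg/mL.

-0.4 mcg/mL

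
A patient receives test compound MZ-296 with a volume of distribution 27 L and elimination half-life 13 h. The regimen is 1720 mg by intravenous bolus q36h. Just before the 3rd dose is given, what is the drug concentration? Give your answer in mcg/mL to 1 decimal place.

f = (1/2)^(τ/t½) = (1/2)^(36/13) ≈ 0.1467.
C₀ = D/Vd = 1720/27 ≈ 63.704 mcg/mL.
Before the 3rd dose, 2 doses have been given. Superposition: Cmin = C₀·(f + f²).
≈ 63.704 × (0.1467 + 0.0215) ≈ 63.704 × 0.1682 ≈ 10.715 mcg/mL.

10.7 mcg/mL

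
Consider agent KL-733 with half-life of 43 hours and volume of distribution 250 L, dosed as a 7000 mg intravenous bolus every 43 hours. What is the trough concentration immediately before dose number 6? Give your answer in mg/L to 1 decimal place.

27.1 mg/L

f = (1/2)^(τ/t½) = (1/2)^(43/43) ≈ 0.5000.
C₀ = D/Vd = 7000/250 ≈ 28.000 mg/L.
Before the 6th dose, 5 doses have been given. Superposition: Cmin = C₀·(f + f² + … + f^5).
≈ 28.000 × (0.5000 + 0.2500 + 0.1250 + 0.0625 + 0.0313) ≈ 28.000 × 0.9688 ≈ 27.126 mg/L.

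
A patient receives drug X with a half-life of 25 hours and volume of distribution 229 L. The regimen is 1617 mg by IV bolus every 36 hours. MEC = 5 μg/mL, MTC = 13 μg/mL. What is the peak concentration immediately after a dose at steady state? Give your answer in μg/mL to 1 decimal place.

Over one 36-h interval, 36/25 ≈ 1.44 half-lives elapse, leaving f ≈ 0.3686 of each dose.
At steady state, accumulation factor R = 1/(1 − e^(−kτ)) ≈ 1.5838.
Each bolus raises the concentration by D/Vd = 1617/229 ≈ 7.061 μg/mL.
Cmax,ss = C₀/(1 − f) ≈ 7.061/0.6314 ≈ 11.183 μg/mL.
Peak 11.2 μg/mL vs MTC 13 μg/mL: below toxic threshold.

11.2 μg/mL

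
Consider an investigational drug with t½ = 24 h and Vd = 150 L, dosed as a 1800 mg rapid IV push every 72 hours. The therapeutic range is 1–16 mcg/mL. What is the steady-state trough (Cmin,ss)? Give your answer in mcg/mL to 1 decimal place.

τ = 72 h = 3 half-lives, so f = (1/2)^3 = 0.125.
Accumulation ratio R = 1/(1 − f) = 1/0.875 = 8/7.
Single-dose peak C₀ = D/Vd = 1800/150 = 12 mcg/mL.
Steady-state peak Cmax,ss = C₀·R = 12 × 8/7 ≈ 13.714 mcg/mL.
Steady-state trough Cmin,ss = Cmax,ss·f ≈ 13.714 × 0.125 ≈ 1.714 mcg/mL.
Trough 1.7 mcg/mL vs MEC 1 mcg/mL: adequate.

1.7 mcg/mL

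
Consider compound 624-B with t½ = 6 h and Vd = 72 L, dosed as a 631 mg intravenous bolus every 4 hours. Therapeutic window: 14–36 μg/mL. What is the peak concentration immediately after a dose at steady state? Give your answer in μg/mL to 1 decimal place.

23.7 μg/mL

k = ln2/t½ = ln2/6 ≈ 0.115525 h⁻¹; fraction remaining f = e^(−kτ) = e^(−0.115525×4) ≈ 0.6300.
Accumulation ratio R = 1/(1 − f) ≈ 1/0.3700 ≈ 2.7027.
Each bolus raises the concentration by D/Vd = 631/72 ≈ 8.764 μg/mL.
Steady-state peak Cmax,ss = C₀·R ≈ 8.764 × 2.7027 ≈ 23.686 μg/mL.
Peak 23.7 μg/mL vs MTC 36 μg/mL: below toxic threshold.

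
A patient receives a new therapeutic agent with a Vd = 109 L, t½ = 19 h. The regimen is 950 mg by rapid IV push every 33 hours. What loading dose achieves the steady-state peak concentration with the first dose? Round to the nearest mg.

f = (1/2)^(33/19) ≈ 0.300026; accumulation ratio R = 1/(1−f) ≈ 1.42862.
Loading dose to hit Cmax,ss on first dose: D_load = D_maint·R ≈ 950 × 1.42862 ≈ 1357.19 mg.

1357 mg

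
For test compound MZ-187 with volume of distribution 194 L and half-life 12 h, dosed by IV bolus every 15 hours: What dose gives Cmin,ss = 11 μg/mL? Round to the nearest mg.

τ/t½ = 15/12 ≈ 1.25, so f = (1/2)^(15/12) ≈ 0.420448.
Cmin,ss = (D/Vd)·f/(1−f), so D = Cmin,ss·Vd·(1−f)/f.
D = 11 × 194 × (1−f)/f ≈ 11 × 194 × 1.37842 ≈ 2941.55 mg.

2942 mg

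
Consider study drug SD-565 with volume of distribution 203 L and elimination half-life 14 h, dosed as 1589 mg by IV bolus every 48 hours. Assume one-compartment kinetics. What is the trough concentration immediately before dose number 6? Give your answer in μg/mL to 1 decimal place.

0.8 μg/mL

f = (1/2)^(τ/t½) = (1/2)^(48/14) ≈ 0.0929.
C₀ = D/Vd = 1589/203 ≈ 7.828 μg/mL.
Before the 6th dose, 5 doses have been given. Superposition: Cmin = C₀·(f + f² + … + f^5).
≈ 7.828 × (0.0929 + 0.0086 + 0.0008 + 0.0001 + 0.0000) ≈ 7.828 × 0.1024 ≈ 0.802 μg/mL.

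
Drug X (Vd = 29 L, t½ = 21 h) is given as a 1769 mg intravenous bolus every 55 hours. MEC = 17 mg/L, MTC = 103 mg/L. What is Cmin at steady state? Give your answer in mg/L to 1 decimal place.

Over one 55-h interval, 55/21 ≈ 2.619 half-lives elapse, leaving f ≈ 0.1628 of each dose.
At steady state, accumulation factor R = 1/(1 − e^(−kτ)) ≈ 1.1945.
Single-dose peak C₀ = D/Vd = 1769/29 ≈ 61.000 mg/L.
Cmax,ss = C₀/(1 − f) ≈ 61.000/0.8372 ≈ 72.862 mg/L.
Steady-state trough Cmin,ss = Cmax,ss·f ≈ 72.862 × 0.1628 ≈ 11.862 mg/L.
Trough 11.9 mg/L vs MEC 17 mg/L: subtherapeutic.

11.9 mg/L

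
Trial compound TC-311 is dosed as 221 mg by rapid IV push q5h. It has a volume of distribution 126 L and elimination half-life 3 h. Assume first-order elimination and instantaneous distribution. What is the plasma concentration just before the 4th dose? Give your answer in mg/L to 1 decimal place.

f = (1/2)^(τ/t½) = (1/2)^(5/3) ≈ 0.3150.
C₀ = D/Vd = 221/126 ≈ 1.754 mg/L.
Before the 4th dose, 3 doses have been given. Superposition: Cmin = C₀·(f + f² + … + f^3).
≈ 1.754 × (0.3150 + 0.0992 + 0.0313) ≈ 1.754 × 0.4455 ≈ 0.781 mg/L.

0.8 mg/L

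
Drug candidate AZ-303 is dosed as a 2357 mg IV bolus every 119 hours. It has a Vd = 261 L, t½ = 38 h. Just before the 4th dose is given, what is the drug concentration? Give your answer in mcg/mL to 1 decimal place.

1.2 mcg/mL

f = (1/2)^(τ/t½) = (1/2)^(119/38) ≈ 0.1141.
C₀ = D/Vd = 2357/261 ≈ 9.031 mcg/mL.
Before the 4th dose, 3 doses have been given. Superposition: Cmin = C₀·(f + f² + … + f^3).
≈ 9.031 × (0.1141 + 0.0130 + 0.0015) ≈ 9.031 × 0.1286 ≈ 1.161 mcg/mL.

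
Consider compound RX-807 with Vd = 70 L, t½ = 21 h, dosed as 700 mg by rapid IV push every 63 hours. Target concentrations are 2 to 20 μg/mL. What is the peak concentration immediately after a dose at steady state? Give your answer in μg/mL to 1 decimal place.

The dosing interval is 3 half-lives, so f = 2^(−3) = 0.125.
At steady state, R = 1/(1 − 0.125) = 8/7.
Single-dose peak C₀ = D/Vd = 700/70 = 10 μg/mL.
Steady-state peak Cmax,ss = C₀·R = 10 × 8/7 ≈ 11.429 μg/mL.
Peak 11.4 μg/mL vs MTC 20 μg/mL: below toxic threshold.

11.4 μg/mL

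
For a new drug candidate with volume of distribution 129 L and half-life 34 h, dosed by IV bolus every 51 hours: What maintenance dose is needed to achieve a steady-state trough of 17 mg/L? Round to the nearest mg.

4010 mg

τ/t½ = 51/34 ≈ 1.5, so f = (1/2)^(51/34) ≈ 0.353553.
Cmin,ss = (D/Vd)·f/(1−f), so D = Cmin,ss·Vd·(1−f)/f.
D = 17 × 129 × (1−f)/f ≈ 17 × 129 × 1.82843 ≈ 4009.75 mg.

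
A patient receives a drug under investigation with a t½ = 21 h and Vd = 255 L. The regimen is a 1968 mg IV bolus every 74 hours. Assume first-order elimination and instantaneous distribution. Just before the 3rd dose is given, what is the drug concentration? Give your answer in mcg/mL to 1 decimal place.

0.7 mcg/mL

f = (1/2)^(τ/t½) = (1/2)^(74/21) ≈ 0.0869.
C₀ = D/Vd = 1968/255 ≈ 7.718 mcg/mL.
Before the 3rd dose, 2 doses have been given. Superposition: Cmin = C₀·(f + f²).
≈ 7.718 × (0.0869 + 0.0076) ≈ 7.718 × 0.0945 ≈ 0.729 mcg/mL.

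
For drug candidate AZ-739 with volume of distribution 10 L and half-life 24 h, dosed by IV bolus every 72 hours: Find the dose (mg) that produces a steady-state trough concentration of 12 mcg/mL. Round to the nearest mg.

840 mg

τ/t½ = 72/24 ≈ 3, so f = (1/2)^(72/24) ≈ 0.125000.
Cmin,ss = (D/Vd)·f/(1−f), so D = Cmin,ss·Vd·(1−f)/f.
D = 12 × 10 × (1−f)/f ≈ 12 × 10 × 7.00000 ≈ 840.00 mg.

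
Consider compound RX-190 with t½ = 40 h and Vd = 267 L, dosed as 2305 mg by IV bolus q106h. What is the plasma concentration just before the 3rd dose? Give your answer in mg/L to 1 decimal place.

1.6 mg/L

f = (1/2)^(τ/t½) = (1/2)^(106/40) ≈ 0.1593.
C₀ = D/Vd = 2305/267 ≈ 8.633 mg/L.
Before the 3rd dose, 2 doses have been given. Superposition: Cmin = C₀·(f + f²).
≈ 8.633 × (0.1593 + 0.0254) ≈ 8.633 × 0.1847 ≈ 1.595 mg/L.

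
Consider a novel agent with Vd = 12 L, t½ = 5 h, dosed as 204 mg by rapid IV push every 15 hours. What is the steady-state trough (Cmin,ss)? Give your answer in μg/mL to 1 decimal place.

2.4 μg/mL

The dosing interval is 3 half-lives, so f = 2^(−3) = 0.125.
At steady state, R = 1/(1 − 0.125) = 8/7.
Single-dose peak C₀ = D/Vd = 204/12 = 17 μg/mL.
Steady-state peak Cmax,ss = C₀·R = 17 × 8/7 ≈ 19.429 μg/mL.
Steady-state trough Cmin,ss = Cmax,ss·f ≈ 19.429 × 0.125 ≈ 2.429 μg/mL.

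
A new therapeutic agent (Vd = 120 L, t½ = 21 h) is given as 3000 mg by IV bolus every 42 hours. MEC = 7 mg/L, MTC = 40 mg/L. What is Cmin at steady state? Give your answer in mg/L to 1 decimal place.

τ = 42 h = 2 half-lives, so f = (1/2)^2 = 0.25.
At steady state, R = 1/(1 − 0.25) = 4/3.
Single-dose peak C₀ = D/Vd = 3000/120 = 25 mg/L.
Steady-state peak Cmax,ss = C₀·R = 25 × 4/3 ≈ 33.333 mg/L.
Steady-state trough Cmin,ss = Cmax,ss·f ≈ 33.333 × 0.25 ≈ 8.333 mg/L.
Trough 8.3 mg/L vs MEC 7 mg/L: adequate.

8.3 mg/L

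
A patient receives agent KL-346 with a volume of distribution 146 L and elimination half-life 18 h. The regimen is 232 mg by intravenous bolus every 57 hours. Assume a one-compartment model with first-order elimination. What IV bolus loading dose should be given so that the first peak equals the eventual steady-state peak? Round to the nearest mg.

261 mg

f = (1/2)^(57/18) ≈ 0.111362; accumulation ratio R = 1/(1−f) ≈ 1.12532.
Loading dose to hit Cmax,ss on first dose: D_load = D_maint·R ≈ 232 × 1.12532 ≈ 261.07 mg.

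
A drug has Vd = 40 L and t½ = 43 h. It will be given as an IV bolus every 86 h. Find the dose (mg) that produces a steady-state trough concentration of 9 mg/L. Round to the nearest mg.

1080 mg

τ/t½ = 86/43 ≈ 2, so f = (1/2)^(86/43) ≈ 0.250000.
Cmin,ss = (D/Vd)·f/(1−f), so D = Cmin,ss·Vd·(1−f)/f.
D = 9 × 40 × (1−f)/f ≈ 9 × 40 × 3.00000 ≈ 1080.00 mg.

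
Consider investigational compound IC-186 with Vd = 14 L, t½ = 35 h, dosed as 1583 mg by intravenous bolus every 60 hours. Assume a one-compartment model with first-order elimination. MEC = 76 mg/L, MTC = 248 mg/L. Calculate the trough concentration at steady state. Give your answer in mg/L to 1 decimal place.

Over one 60-h interval, 60/35 ≈ 1.7143 half-lives elapse, leaving f ≈ 0.3048 of each dose.
Each bolus raises the concentration by D/Vd = 1583/14 ≈ 113.071 mg/L.
Steady-state trough Cmin,ss = C₀·f/(1−f) ≈ 113.071 × 0.3048/0.6952 ≈ 49.574 mg/L.
Trough 49.6 mg/L vs MEC 76 mg/L: subtherapeutic.

49.6 mg/L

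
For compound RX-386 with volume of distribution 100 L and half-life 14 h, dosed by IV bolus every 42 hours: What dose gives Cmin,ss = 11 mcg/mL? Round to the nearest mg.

τ/t½ = 42/14 ≈ 3, so f = (1/2)^(42/14) ≈ 0.125000.
Cmin,ss = (D/Vd)·f/(1−f), so D = Cmin,ss·Vd·(1−f)/f.
D = 11 × 100 × (1−f)/f ≈ 11 × 100 × 7.00000 ≈ 7700.00 mg.

7700 mg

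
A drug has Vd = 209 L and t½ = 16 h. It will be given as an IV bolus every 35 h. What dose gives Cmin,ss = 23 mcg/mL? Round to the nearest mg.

τ/t½ = 35/16 ≈ 2.1875, so f = (1/2)^(35/16) ≈ 0.219532.
Cmin,ss = (D/Vd)·f/(1−f), so D = Cmin,ss·Vd·(1−f)/f.
D = 23 × 209 × (1−f)/f ≈ 23 × 209 × 3.55514 ≈ 17089.56 mg.

17090 mg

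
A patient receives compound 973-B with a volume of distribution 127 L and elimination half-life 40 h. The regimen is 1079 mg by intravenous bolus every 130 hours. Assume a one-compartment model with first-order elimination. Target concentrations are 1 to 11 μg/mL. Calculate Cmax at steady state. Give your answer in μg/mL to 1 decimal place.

9.5 μg/mL

k = ln2/t½ = ln2/40 ≈ 0.017329 h⁻¹; fraction remaining f = e^(−kτ) = e^(−0.017329×130) ≈ 0.1051.
At steady state, accumulation factor R = 1/(1 − e^(−kτ)) ≈ 1.1174.
Single-dose peak C₀ = D/Vd = 1079/127 ≈ 8.496 μg/mL.
Steady-state peak Cmax,ss = C₀·R ≈ 8.496 × 1.1174 ≈ 9.493 μg/mL.
Peak 9.5 μg/mL vs MTC 11 μg/mL: below toxic threshold.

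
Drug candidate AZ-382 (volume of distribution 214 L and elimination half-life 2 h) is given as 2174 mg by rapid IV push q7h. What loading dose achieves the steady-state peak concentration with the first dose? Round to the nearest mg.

f = (1/2)^(7/2) ≈ 0.088388; accumulation ratio R = 1/(1−f) ≈ 1.09696.
Loading dose to hit Cmax,ss on first dose: D_load = D_maint·R ≈ 2174 × 1.09696 ≈ 2384.79 mg.

2385 mg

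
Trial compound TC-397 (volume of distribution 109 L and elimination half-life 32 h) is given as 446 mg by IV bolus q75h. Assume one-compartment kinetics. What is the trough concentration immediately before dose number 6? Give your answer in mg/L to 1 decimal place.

f = (1/2)^(τ/t½) = (1/2)^(75/32) ≈ 0.1970.
C₀ = D/Vd = 446/109 ≈ 4.092 mg/L.
Before the 6th dose, 5 doses have been given. Superposition: Cmin = C₀·(f + f² + … + f^5).
≈ 4.092 × (0.1970 + 0.0388 + 0.0076 + 0.0015 + 0.0003) ≈ 4.092 × 0.2452 ≈ 1.003 mg/L.

1.0 mg/L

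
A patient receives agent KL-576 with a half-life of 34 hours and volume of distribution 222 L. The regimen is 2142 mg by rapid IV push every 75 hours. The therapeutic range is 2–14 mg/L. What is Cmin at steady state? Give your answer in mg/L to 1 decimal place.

2.7 mg/L

Over one 75-h interval, 75/34 ≈ 2.2059 half-lives elapse, leaving f ≈ 0.2168 of each dose.
Each bolus raises the concentration by D/Vd = 2142/222 ≈ 9.649 mg/L.
Steady-state trough Cmin,ss = C₀·f/(1−f) ≈ 9.649 × 0.2168/0.7832 ≈ 2.671 mg/L.
Trough 2.7 mg/L vs MEC 2 mg/L: adequate.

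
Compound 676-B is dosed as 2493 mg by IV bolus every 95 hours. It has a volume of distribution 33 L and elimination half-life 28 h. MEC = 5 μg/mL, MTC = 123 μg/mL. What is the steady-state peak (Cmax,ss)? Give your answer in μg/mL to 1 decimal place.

83.5 μg/mL

Over one 95-h interval, 95/28 ≈ 3.3929 half-lives elapse, leaving f ≈ 0.0952 of each dose.
Accumulation ratio R = 1/(1 − f) ≈ 1/0.9048 ≈ 1.1052.
Single-dose peak C₀ = D/Vd = 2493/33 ≈ 75.545 μg/mL.
Cmax,ss = C₀/(1 − f) ≈ 75.545/0.9048 ≈ 83.494 μg/mL.
Peak 83.5 μg/mL vs MTC 123 μg/mL: below toxic threshold.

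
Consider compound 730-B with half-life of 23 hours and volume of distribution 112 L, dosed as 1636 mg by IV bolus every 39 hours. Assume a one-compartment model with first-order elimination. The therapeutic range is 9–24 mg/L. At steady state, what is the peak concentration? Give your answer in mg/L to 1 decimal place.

21.1 mg/L

k = ln2/t½ = ln2/23 ≈ 0.030137 h⁻¹; fraction remaining f = e^(−kτ) = e^(−0.030137×39) ≈ 0.3087.
Accumulation ratio R = 1/(1 − f) ≈ 1/0.6913 ≈ 1.4465.
Single-dose peak C₀ = D/Vd = 1636/112 ≈ 14.607 mg/L.
Steady-state peak Cmax,ss = C₀·R ≈ 14.607 × 1.4465 ≈ 21.129 mg/L.
Peak 21.1 mg/L vs MTC 24 mg/L: below toxic threshold.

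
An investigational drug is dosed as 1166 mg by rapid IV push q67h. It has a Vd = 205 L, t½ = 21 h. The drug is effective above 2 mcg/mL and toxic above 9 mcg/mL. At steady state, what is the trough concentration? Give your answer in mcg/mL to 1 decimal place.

τ/t½ = 67/21 ≈ 3.1905, so fraction remaining f = (1/2)^(67/21) ≈ 0.1095.
Accumulation ratio R = 1/(1 − f) ≈ 1/0.8905 ≈ 1.1230.
Each bolus raises the concentration by D/Vd = 1166/205 ≈ 5.688 mcg/mL.
Steady-state peak Cmax,ss = C₀·R ≈ 5.688 × 1.1230 ≈ 6.388 mcg/mL.
One interval later, Cmin,ss = Cmax,ss·e^(−kτ) ≈ 6.388 × 0.1095 ≈ 0.699 mcg/mL.
Trough 0.7 mcg/mL vs MEC 2 mcg/mL: subtherapeutic.

0.7 mcg/mL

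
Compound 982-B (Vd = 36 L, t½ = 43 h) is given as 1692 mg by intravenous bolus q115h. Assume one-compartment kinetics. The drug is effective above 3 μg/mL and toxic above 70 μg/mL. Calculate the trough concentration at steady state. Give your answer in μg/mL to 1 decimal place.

k = ln2/t½ = ln2/43 ≈ 0.016120 h⁻¹; fraction remaining f = e^(−kτ) = e^(−0.016120×115) ≈ 0.1566.
Each bolus raises the concentration by D/Vd = 1692/36 ≈ 47.000 μg/mL.
Steady-state trough Cmin,ss = C₀·f/(1−f) ≈ 47.000 × 0.1566/0.8434 ≈ 8.727 μg/mL.
Trough 8.7 μg/mL vs MEC 3 μg/mL: adequate.

8.7 μg/mL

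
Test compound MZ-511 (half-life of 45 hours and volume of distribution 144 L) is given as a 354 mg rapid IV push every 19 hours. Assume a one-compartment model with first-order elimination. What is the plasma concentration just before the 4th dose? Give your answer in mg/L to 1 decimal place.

4.2 mg/L

f = (1/2)^(τ/t½) = (1/2)^(19/45) ≈ 0.7463.
C₀ = D/Vd = 354/144 ≈ 2.458 mg/L.
Before the 4th dose, 3 doses have been given. Superposition: Cmin = C₀·(f + f² + … + f^3).
≈ 2.458 × (0.7463 + 0.5570 + 0.4157) ≈ 2.458 × 1.7190 ≈ 4.225 mg/L.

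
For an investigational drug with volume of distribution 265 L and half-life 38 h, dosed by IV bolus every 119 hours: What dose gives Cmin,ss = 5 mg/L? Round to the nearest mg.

τ/t½ = 119/38 ≈ 3.1316, so f = (1/2)^(119/38) ≈ 0.114104.
Cmin,ss = (D/Vd)·f/(1−f), so D = Cmin,ss·Vd·(1−f)/f.
D = 5 × 265 × (1−f)/f ≈ 5 × 265 × 7.76393 ≈ 10287.21 mg.

10287 mg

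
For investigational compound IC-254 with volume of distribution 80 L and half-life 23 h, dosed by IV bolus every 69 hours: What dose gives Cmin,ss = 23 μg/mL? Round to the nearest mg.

12880 mg

τ/t½ = 69/23 ≈ 3, so f = (1/2)^(69/23) ≈ 0.125000.
Cmin,ss = (D/Vd)·f/(1−f), so D = Cmin,ss·Vd·(1−f)/f.
D = 23 × 80 × (1−f)/f ≈ 23 × 80 × 7.00000 ≈ 12880.00 mg.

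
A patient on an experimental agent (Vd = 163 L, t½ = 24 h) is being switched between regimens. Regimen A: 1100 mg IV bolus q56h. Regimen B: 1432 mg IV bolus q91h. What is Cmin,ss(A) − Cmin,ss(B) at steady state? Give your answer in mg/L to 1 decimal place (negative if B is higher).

1.0 mg/L

Regimen A: f = (1/2)^(56/24) ≈ 0.1984; Cmin,ss = (1100/163)·f/(1−f) ≈ 1.670 mg/L.
Regimen B: f = (1/2)^(91/24) ≈ 0.0722; Cmin,ss = (1432/163)·f/(1−f) ≈ 0.684 mg/L.
Difference ≈ 1.670 − 0.684 ≈ 0.986 mg/L.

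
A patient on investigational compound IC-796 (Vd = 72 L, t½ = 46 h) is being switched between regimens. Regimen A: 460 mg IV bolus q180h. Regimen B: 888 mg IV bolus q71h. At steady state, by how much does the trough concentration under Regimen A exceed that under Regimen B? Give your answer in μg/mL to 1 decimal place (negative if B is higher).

Regimen A: f = (1/2)^(180/46) ≈ 0.0664; Cmin,ss = (460/72)·f/(1−f) ≈ 0.454 μg/mL.
Regimen B: f = (1/2)^(71/46) ≈ 0.3431; Cmin,ss = (888/72)·f/(1−f) ≈ 6.442 μg/mL.
Difference ≈ 0.454 − 6.442 ≈ -5.988 μg/mL.

-6.0 μg/mL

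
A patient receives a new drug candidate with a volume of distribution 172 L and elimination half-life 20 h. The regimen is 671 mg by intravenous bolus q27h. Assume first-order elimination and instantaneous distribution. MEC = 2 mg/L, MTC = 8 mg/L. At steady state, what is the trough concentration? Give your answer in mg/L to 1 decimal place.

k = ln2/t½ = ln2/20 ≈ 0.034657 h⁻¹; fraction remaining f = e^(−kτ) = e^(−0.034657×27) ≈ 0.3923.
Each bolus raises the concentration by D/Vd = 671/172 ≈ 3.901 mg/L.
Steady-state trough Cmin,ss = C₀·f/(1−f) ≈ 3.901 × 0.3923/0.6077 ≈ 2.518 mg/L.
Trough 2.5 mg/L vs MEC 2 mg/L: adequate.

2.5 mg/L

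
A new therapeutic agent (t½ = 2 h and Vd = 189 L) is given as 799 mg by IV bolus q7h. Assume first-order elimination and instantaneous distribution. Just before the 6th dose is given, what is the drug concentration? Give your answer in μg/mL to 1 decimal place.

0.4 μg/mL

f = (1/2)^(τ/t½) = (1/2)^(7/2) ≈ 0.0884.
C₀ = D/Vd = 799/189 ≈ 4.228 μg/mL.
Before the 6th dose, 5 doses have been given. Superposition: Cmin = C₀·(f + f² + … + f^5).
≈ 4.228 × (0.0884 + 0.0078 + 0.0007 + 0.0001 + 0.0000) ≈ 4.228 × 0.0970 ≈ 0.410 μg/mL.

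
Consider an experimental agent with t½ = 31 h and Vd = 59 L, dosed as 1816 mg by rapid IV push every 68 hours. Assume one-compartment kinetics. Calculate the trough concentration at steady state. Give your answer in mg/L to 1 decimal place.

τ/t½ = 68/31 ≈ 2.1935, so fraction remaining f = (1/2)^(68/31) ≈ 0.2186.
Single-dose peak C₀ = D/Vd = 1816/59 ≈ 30.780 mg/L.
Steady-state trough Cmin,ss = C₀·f/(1−f) ≈ 30.780 × 0.2186/0.7814 ≈ 8.611 mg/L.

8.6 mg/L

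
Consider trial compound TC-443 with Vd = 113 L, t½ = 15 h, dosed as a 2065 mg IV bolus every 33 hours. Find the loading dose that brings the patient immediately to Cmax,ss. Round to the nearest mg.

f = (1/2)^(33/15) ≈ 0.217638; accumulation ratio R = 1/(1−f) ≈ 1.27818.
Loading dose to hit Cmax,ss on first dose: D_load = D_maint·R ≈ 2065 × 1.27818 ≈ 2639.44 mg.

2639 mg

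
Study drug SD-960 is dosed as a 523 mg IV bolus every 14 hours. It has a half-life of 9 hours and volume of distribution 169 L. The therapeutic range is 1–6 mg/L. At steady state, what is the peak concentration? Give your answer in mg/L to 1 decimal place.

k = ln2/t½ = ln2/9 ≈ 0.077016 h⁻¹; fraction remaining f = e^(−kτ) = e^(−0.077016×14) ≈ 0.3402.
Accumulation ratio R = 1/(1 − f) ≈ 1/0.6598 ≈ 1.5156.
Each bolus raises the concentration by D/Vd = 523/169 ≈ 3.095 mg/L.
Cmax,ss = C₀/(1 − f) ≈ 3.095/0.6598 ≈ 4.691 mg/L.
Peak 4.7 mg/L vs MTC 6 mg/L: below toxic threshold.

4.7 mg/L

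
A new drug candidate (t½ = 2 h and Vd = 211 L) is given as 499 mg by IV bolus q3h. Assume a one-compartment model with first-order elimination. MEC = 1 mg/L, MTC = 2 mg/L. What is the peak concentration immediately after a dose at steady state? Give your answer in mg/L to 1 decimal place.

k = ln2/t½ = ln2/2 ≈ 0.346574 h⁻¹; fraction remaining f = e^(−kτ) = e^(−0.346574×3) ≈ 0.3536.
Accumulation ratio R = 1/(1 − f) ≈ 1/0.6464 ≈ 1.5470.
Each bolus raises the concentration by D/Vd = 499/211 ≈ 2.365 mg/L.
Cmax,ss = C₀/(1 − f) ≈ 2.365/0.6464 ≈ 3.659 mg/L.
Peak 3.7 mg/L vs MTC 2 mg/L: exceeds toxic threshold.

3.7 mg/L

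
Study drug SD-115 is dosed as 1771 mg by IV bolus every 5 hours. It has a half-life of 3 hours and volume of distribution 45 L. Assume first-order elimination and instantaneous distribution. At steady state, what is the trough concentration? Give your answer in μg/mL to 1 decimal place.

18.1 μg/mL

Over one 5-h interval, 5/3 ≈ 1.6667 half-lives elapse, leaving f ≈ 0.3150 of each dose.
At steady state, accumulation factor R = 1/(1 − e^(−kτ)) ≈ 1.4599.
Each bolus raises the concentration by D/Vd = 1771/45 ≈ 39.356 μg/mL.
Steady-state peak Cmax,ss = C₀·R ≈ 39.356 × 1.4599 ≈ 57.456 μg/mL.
Steady-state trough Cmin,ss = Cmax,ss·f ≈ 57.456 × 0.3150 ≈ 18.099 μg/mL.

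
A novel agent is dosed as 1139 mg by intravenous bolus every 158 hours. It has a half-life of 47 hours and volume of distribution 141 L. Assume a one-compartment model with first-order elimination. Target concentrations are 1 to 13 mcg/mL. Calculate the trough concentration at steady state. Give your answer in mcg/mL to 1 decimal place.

τ/t½ = 158/47 ≈ 3.3617, so fraction remaining f = (1/2)^(158/47) ≈ 0.0973.
At steady state, accumulation factor R = 1/(1 − e^(−kτ)) ≈ 1.1078.
Single-dose peak C₀ = D/Vd = 1139/141 ≈ 8.078 mcg/mL.
Cmax,ss = C₀/(1 − f) ≈ 8.078/0.9027 ≈ 8.949 mcg/mL.
Steady-state trough Cmin,ss = Cmax,ss·f ≈ 8.949 × 0.0973 ≈ 0.871 mcg/mL.
Trough 0.9 mcg/mL vs MEC 1 mcg/mL: subtherapeutic.

0.9 mcg/mL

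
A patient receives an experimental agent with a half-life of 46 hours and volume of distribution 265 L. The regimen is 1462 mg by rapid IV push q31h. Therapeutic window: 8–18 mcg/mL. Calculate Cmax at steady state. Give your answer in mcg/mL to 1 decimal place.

14.8 mcg/mL

Over one 31-h interval, 31/46 ≈ 0.67391 half-lives elapse, leaving f ≈ 0.6268 of each dose.
At steady state, accumulation factor R = 1/(1 − e^(−kτ)) ≈ 2.6795.
Each bolus raises the concentration by D/Vd = 1462/265 ≈ 5.517 mcg/mL.
Steady-state peak Cmax,ss = C₀·R ≈ 5.517 × 2.6795 ≈ 14.783 mcg/mL.
Peak 14.8 mcg/mL vs MTC 18 mcg/mL: below toxic threshold.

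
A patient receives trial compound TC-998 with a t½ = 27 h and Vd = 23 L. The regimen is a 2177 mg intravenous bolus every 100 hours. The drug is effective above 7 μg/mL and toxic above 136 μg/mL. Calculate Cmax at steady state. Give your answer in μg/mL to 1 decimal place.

τ/t½ = 100/27 ≈ 3.7037, so fraction remaining f = (1/2)^(100/27) ≈ 0.0767.
Accumulation ratio R = 1/(1 − f) ≈ 1/0.9233 ≈ 1.0831.
Single-dose peak C₀ = D/Vd = 2177/23 ≈ 94.652 μg/mL.
Steady-state peak Cmax,ss = C₀·R ≈ 94.652 × 1.0831 ≈ 102.518 μg/mL.
Peak 102.5 μg/mL vs MTC 136 μg/mL: below toxic threshold.

102.5 μg/mL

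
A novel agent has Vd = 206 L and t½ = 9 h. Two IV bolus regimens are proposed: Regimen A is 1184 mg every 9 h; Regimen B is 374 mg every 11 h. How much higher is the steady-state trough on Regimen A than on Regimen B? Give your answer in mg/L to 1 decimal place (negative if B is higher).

4.4 mg/L

Regimen A: f = (1/2)^(9/9) ≈ 0.5000; Cmin,ss = (1184/206)·f/(1−f) ≈ 5.748 mg/L.
Regimen B: f = (1/2)^(11/9) ≈ 0.4286; Cmin,ss = (374/206)·f/(1−f) ≈ 1.362 mg/L.
Difference ≈ 5.748 − 1.362 ≈ 4.386 mg/L.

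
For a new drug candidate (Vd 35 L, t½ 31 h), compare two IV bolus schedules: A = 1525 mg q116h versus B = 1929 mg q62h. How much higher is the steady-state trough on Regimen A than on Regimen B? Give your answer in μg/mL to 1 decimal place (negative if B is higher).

-14.9 μg/mL

Regimen A: f = (1/2)^(116/31) ≈ 0.0747; Cmin,ss = (1525/35)·f/(1−f) ≈ 3.518 μg/mL.
Regimen B: f = (1/2)^(62/31) ≈ 0.2500; Cmin,ss = (1929/35)·f/(1−f) ≈ 18.371 μg/mL.
Difference ≈ 3.518 − 18.371 ≈ -14.853 μg/mL.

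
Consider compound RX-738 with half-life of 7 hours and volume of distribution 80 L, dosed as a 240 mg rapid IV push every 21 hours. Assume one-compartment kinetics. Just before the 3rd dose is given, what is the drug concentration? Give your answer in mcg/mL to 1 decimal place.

0.4 mcg/mL

f = (1/2)^(τ/t½) = (1/2)^(21/7) ≈ 0.1250.
C₀ = D/Vd = 240/80 ≈ 3.000 mcg/mL.
Before the 3rd dose, 2 doses have been given. Superposition: Cmin = C₀·(f + f²).
≈ 3.000 × (0.1250 + 0.0156) ≈ 3.000 × 0.1406 ≈ 0.422 mcg/mL.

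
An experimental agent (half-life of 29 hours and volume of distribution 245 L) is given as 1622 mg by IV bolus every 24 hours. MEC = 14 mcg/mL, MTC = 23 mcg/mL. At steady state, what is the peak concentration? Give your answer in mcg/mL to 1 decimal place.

Over one 24-h interval, 24/29 ≈ 0.82759 half-lives elapse, leaving f ≈ 0.5635 of each dose.
At steady state, accumulation factor R = 1/(1 − e^(−kτ)) ≈ 2.2910.
Each bolus raises the concentration by D/Vd = 1622/245 ≈ 6.620 mcg/mL.
Steady-state peak Cmax,ss = C₀·R ≈ 6.620 × 2.2910 ≈ 15.166 mcg/mL.
Peak 15.2 mcg/mL vs MTC 23 mcg/mL: below toxic threshold.

15.2 mcg/mL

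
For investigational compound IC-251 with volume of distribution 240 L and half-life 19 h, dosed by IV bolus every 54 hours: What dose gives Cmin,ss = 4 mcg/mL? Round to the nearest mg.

5924 mg

τ/t½ = 54/19 ≈ 2.8421, so f = (1/2)^(54/19) ≈ 0.139457.
Cmin,ss = (D/Vd)·f/(1−f), so D = Cmin,ss·Vd·(1−f)/f.
D = 4 × 240 × (1−f)/f ≈ 4 × 240 × 6.17067 ≈ 5923.84 mg.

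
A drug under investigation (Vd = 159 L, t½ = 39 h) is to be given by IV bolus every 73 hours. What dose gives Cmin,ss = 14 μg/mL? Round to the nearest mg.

5921 mg

τ/t½ = 73/39 ≈ 1.8718, so f = (1/2)^(73/39) ≈ 0.273233.
Cmin,ss = (D/Vd)·f/(1−f), so D = Cmin,ss·Vd·(1−f)/f.
D = 14 × 159 × (1−f)/f ≈ 14 × 159 × 2.65988 ≈ 5920.89 mg.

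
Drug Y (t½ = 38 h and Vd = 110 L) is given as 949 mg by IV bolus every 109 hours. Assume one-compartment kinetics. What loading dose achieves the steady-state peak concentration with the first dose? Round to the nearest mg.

f = (1/2)^(109/38) ≈ 0.136936; accumulation ratio R = 1/(1−f) ≈ 1.15866.
Loading dose to hit Cmax,ss on first dose: D_load = D_maint·R ≈ 949 × 1.15866 ≈ 1099.57 mg.

1100 mg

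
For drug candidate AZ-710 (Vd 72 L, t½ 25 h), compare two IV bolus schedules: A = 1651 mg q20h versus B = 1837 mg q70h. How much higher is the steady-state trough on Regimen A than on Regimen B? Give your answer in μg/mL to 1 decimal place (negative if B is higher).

26.7 μg/mL

Regimen A: f = (1/2)^(20/25) ≈ 0.5743; Cmin,ss = (1651/72)·f/(1−f) ≈ 30.935 μg/mL.
Regimen B: f = (1/2)^(70/25) ≈ 0.1436; Cmin,ss = (1837/72)·f/(1−f) ≈ 4.278 μg/mL.
Difference ≈ 30.935 − 4.278 ≈ 26.657 μg/mL.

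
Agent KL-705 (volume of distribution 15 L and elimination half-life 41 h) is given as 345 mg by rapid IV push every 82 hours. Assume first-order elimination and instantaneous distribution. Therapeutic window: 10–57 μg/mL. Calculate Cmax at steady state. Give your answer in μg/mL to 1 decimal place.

30.7 μg/mL

The dosing interval is 2 half-lives, so f = 2^(−2) = 0.25.
At steady state, R = 1/(1 − 0.25) = 4/3.
Single-dose peak C₀ = D/Vd = 345/15 = 23 μg/mL.
Steady-state peak Cmax,ss = C₀·R = 23 × 4/3 ≈ 30.667 μg/mL.
Peak 30.7 μg/mL vs MTC 57 μg/mL: below toxic threshold.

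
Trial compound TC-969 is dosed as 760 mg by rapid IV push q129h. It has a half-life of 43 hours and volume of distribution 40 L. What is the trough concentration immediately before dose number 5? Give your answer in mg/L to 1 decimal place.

f = (1/2)^(τ/t½) = (1/2)^(129/43) ≈ 0.1250.
C₀ = D/Vd = 760/40 ≈ 19.000 mg/L.
Before the 5th dose, 4 doses have been given. Superposition: Cmin = C₀·(f + f² + … + f^4).
≈ 19.000 × (0.1250 + 0.0156 + 0.0020 + 0.0002) ≈ 19.000 × 0.1428 ≈ 2.713 mg/L.

2.7 mg/L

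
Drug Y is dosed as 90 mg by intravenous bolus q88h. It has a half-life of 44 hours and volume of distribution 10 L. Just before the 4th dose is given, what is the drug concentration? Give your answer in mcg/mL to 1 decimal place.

f = (1/2)^(τ/t½) = (1/2)^(88/44) ≈ 0.2500.
C₀ = D/Vd = 90/10 ≈ 9.000 mcg/mL.
Before the 4th dose, 3 doses have been given. Superposition: Cmin = C₀·(f + f² + … + f^3).
≈ 9.000 × (0.2500 + 0.0625 + 0.0156) ≈ 9.000 × 0.3281 ≈ 2.953 mcg/mL.

3.0 mcg/mL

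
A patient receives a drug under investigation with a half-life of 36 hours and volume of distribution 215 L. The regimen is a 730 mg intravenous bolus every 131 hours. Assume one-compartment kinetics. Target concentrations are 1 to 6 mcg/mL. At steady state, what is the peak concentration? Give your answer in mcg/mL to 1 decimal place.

k = ln2/t½ = ln2/36 ≈ 0.019254 h⁻¹; fraction remaining f = e^(−kτ) = e^(−0.019254×131) ≈ 0.0803.
At steady state, accumulation factor R = 1/(1 − e^(−kτ)) ≈ 1.0873.
Each bolus raises the concentration by D/Vd = 730/215 ≈ 3.395 mcg/mL.
Steady-state peak Cmax,ss = C₀·R ≈ 3.395 × 1.0873 ≈ 3.691 mcg/mL.
Peak 3.7 mcg/mL vs MTC 6 mcg/mL: below toxic threshold.

3.7 mcg/mL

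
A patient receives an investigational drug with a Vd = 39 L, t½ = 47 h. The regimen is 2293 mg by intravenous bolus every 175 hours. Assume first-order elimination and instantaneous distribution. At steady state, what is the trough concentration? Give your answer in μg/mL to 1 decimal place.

4.8 μg/mL

k = ln2/t½ = ln2/47 ≈ 0.014748 h⁻¹; fraction remaining f = e^(−kτ) = e^(−0.014748×175) ≈ 0.0757.
Accumulation ratio R = 1/(1 − f) ≈ 1/0.9243 ≈ 1.0819.
Single-dose peak C₀ = D/Vd = 2293/39 ≈ 58.795 μg/mL.
Cmax,ss = C₀/(1 − f) ≈ 58.795/0.9243 ≈ 63.610 μg/mL.
One interval later, Cmin,ss = Cmax,ss·e^(−kτ) ≈ 63.610 × 0.0757 ≈ 4.815 μg/mL.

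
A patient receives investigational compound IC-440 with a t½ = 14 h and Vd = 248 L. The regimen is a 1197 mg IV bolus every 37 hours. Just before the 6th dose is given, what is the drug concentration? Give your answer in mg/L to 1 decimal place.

0.9 mg/L

f = (1/2)^(τ/t½) = (1/2)^(37/14) ≈ 0.1601.
C₀ = D/Vd = 1197/248 ≈ 4.827 mg/L.
Before the 6th dose, 5 doses have been given. Superposition: Cmin = C₀·(f + f² + … + f^5).
≈ 4.827 × (0.1601 + 0.0256 + 0.0041 + 0.0007 + 0.0001) ≈ 4.827 × 0.1906 ≈ 0.920 mg/L.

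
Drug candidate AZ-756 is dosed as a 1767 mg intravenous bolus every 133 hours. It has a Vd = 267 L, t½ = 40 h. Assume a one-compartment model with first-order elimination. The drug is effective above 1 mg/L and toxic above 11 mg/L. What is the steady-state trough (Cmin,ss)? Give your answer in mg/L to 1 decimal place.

0.7 mg/L

τ/t½ = 133/40 ≈ 3.325, so fraction remaining f = (1/2)^(133/40) ≈ 0.0998.
Each bolus raises the concentration by D/Vd = 1767/267 ≈ 6.618 mg/L.
Steady-state trough Cmin,ss = C₀·f/(1−f) ≈ 6.618 × 0.0998/0.9002 ≈ 0.734 mg/L.
Trough 0.7 mg/L vs MEC 1 mg/L: subtherapeutic.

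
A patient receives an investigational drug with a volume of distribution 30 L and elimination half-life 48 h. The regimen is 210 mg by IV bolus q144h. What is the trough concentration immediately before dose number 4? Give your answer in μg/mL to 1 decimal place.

1.0 μg/mL

f = (1/2)^(τ/t½) = (1/2)^(144/48) ≈ 0.1250.
C₀ = D/Vd = 210/30 ≈ 7.000 μg/mL.
Before the 4th dose, 3 doses have been given. Superposition: Cmin = C₀·(f + f² + … + f^3).
≈ 7.000 × (0.1250 + 0.0156 + 0.0020) ≈ 7.000 × 0.1426 ≈ 0.998 μg/mL.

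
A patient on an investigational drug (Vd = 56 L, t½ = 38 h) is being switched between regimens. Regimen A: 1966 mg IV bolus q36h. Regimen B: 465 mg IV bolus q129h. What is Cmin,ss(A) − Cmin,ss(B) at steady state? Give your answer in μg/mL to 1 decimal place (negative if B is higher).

Regimen A: f = (1/2)^(36/38) ≈ 0.5186; Cmin,ss = (1966/56)·f/(1−f) ≈ 37.820 μg/mL.
Regimen B: f = (1/2)^(129/38) ≈ 0.0951; Cmin,ss = (465/56)·f/(1−f) ≈ 0.873 μg/mL.
Difference ≈ 37.820 − 0.873 ≈ 36.947 μg/mL.

36.9 μg/mL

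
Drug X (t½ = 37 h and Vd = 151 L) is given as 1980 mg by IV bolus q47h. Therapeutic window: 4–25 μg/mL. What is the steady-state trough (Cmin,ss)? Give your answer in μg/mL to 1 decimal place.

Over one 47-h interval, 47/37 ≈ 1.2703 half-lives elapse, leaving f ≈ 0.4146 of each dose.
Each bolus raises the concentration by D/Vd = 1980/151 ≈ 13.113 μg/mL.
Steady-state trough Cmin,ss = C₀·f/(1−f) ≈ 13.113 × 0.4146/0.5854 ≈ 9.287 μg/mL.
Trough 9.3 μg/mL vs MEC 4 μg/mL: adequate.

9.3 μg/mL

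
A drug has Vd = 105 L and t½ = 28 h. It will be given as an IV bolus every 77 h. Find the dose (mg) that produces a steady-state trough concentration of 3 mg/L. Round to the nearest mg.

τ/t½ = 77/28 ≈ 2.75, so f = (1/2)^(77/28) ≈ 0.148651.
Cmin,ss = (D/Vd)·f/(1−f), so D = Cmin,ss·Vd·(1−f)/f.
D = 3 × 105 × (1−f)/f ≈ 3 × 105 × 5.72717 ≈ 1804.06 mg.

1804 mg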